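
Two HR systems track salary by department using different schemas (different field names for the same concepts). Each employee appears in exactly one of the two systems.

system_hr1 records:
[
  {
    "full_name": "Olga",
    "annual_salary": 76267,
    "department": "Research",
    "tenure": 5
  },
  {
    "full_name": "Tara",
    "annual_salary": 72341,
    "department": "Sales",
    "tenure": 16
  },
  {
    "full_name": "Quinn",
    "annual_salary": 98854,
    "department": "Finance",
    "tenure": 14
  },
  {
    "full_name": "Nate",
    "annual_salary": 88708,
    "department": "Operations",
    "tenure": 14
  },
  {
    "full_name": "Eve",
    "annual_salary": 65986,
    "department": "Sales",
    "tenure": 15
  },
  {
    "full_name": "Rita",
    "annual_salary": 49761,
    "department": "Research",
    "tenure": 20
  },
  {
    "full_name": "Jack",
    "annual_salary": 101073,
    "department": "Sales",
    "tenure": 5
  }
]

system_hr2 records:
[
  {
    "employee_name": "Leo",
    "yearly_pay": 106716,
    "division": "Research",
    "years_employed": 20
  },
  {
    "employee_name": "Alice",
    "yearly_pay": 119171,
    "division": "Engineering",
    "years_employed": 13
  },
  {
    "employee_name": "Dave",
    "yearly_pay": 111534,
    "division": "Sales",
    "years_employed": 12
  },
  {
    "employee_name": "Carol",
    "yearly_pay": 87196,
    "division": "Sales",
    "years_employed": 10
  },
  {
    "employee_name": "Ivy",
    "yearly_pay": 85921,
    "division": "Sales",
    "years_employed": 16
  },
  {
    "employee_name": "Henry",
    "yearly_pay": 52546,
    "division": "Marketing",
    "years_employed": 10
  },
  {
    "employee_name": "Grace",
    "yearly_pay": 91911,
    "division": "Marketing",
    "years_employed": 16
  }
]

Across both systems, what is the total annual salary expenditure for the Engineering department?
119171

Schema mappings:
- "department" (system_hr1) = "division" (system_hr2) = department
- "annual_salary" (system_hr1) = "yearly_pay" (system_hr2) = salary

Engineering salaries from system_hr1: 0
Engineering salaries from system_hr2: 119171

Total: 0 + 119171 = 119171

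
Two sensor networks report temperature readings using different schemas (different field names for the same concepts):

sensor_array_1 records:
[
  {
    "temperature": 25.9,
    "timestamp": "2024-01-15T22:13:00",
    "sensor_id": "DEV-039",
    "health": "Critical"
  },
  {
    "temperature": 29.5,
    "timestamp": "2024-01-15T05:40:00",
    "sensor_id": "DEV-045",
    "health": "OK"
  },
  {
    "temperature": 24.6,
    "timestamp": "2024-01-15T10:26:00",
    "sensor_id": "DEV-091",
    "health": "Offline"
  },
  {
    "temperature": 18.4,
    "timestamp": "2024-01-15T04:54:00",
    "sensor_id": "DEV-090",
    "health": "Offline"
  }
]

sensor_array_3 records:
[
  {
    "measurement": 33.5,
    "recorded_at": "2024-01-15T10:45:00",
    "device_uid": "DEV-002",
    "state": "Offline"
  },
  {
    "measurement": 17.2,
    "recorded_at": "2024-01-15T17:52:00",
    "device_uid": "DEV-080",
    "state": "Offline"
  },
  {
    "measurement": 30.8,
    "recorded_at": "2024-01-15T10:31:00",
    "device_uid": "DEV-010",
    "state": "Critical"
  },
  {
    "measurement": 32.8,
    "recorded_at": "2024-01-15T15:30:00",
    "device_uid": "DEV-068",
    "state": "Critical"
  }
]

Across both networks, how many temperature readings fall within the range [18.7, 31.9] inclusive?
4

Schema mapping: "temperature" (sensor_array_1) = "measurement" (sensor_array_3) = temperature

Readings in [18.7, 31.9] from sensor_array_1: 3
Readings in [18.7, 31.9] from sensor_array_3: 1

Total count: 3 + 1 = 4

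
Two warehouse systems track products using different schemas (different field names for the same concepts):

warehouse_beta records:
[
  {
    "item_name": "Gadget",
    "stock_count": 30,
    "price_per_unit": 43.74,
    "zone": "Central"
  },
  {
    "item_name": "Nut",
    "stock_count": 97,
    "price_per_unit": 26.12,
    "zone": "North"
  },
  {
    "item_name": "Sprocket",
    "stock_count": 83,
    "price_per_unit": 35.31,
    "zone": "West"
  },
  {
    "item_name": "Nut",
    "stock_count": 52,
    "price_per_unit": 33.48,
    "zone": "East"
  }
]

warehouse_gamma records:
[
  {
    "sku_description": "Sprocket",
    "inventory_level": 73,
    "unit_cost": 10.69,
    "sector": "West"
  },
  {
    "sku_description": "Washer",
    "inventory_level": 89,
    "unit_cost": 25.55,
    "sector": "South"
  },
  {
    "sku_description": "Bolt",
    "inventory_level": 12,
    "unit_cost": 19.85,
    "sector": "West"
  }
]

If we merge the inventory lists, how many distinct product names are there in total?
5

Schema mapping: "item_name" (warehouse_beta) = "sku_description" (warehouse_gamma) = product name

Products in warehouse_beta: ['Gadget', 'Nut', 'Sprocket']
Products in warehouse_gamma: ['Bolt', 'Sprocket', 'Washer']

Union (unique products): ['Bolt', 'Gadget', 'Nut', 'Sprocket', 'Washer']
Count: 5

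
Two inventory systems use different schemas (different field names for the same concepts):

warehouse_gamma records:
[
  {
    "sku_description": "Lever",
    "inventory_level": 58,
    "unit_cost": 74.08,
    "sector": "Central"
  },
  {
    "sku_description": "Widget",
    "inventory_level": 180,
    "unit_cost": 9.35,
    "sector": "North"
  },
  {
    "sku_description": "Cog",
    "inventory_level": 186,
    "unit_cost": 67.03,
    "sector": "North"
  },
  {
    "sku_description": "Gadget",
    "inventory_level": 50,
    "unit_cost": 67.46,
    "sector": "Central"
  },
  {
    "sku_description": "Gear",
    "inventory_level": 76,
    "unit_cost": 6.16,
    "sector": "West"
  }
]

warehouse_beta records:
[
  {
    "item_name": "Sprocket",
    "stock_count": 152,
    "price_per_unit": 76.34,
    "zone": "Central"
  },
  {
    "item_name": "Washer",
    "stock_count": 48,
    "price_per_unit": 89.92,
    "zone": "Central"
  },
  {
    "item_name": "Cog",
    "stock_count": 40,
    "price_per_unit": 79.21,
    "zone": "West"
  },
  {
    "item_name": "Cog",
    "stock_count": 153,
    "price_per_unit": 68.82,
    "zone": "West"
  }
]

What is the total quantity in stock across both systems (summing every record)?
943

To reconcile these schemas, identify the field holding the quantity in stock in each system:
1. In warehouse_gamma it is "inventory_level"
2. In warehouse_beta it is "stock_count"

From warehouse_gamma: 58 + 180 + 186 + 50 + 76 = 550
From warehouse_beta: 152 + 48 + 40 + 153 = 393

Total: 550 + 393 = 943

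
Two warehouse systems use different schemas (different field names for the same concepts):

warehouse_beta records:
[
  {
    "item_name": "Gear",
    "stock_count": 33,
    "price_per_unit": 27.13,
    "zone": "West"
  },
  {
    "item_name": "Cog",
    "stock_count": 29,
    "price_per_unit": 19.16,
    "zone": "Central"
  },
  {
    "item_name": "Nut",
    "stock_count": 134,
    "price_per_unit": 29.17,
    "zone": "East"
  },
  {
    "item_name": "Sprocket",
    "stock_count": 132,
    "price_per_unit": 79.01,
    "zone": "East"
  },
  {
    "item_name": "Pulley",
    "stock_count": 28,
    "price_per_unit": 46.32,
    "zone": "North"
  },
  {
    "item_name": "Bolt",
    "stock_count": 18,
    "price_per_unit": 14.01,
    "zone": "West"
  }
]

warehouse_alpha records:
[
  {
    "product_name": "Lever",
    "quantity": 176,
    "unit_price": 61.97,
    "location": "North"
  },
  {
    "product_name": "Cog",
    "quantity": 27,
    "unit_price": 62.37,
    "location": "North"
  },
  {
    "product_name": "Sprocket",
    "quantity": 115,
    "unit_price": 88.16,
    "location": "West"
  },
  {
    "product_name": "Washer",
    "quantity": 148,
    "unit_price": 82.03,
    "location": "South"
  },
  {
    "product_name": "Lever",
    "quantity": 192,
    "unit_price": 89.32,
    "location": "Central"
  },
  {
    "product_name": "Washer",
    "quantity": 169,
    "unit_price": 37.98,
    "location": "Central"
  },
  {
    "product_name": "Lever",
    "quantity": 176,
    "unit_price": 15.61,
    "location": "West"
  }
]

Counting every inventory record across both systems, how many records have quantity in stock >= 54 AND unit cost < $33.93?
2

Schema mappings:
- "stock_count" (warehouse_beta) = "quantity" (warehouse_alpha) = quantity
- "price_per_unit" (warehouse_beta) = "unit_price" (warehouse_alpha) = unit cost

Records meeting both conditions in warehouse_beta: 1
Records meeting both conditions in warehouse_alpha: 1

Total: 1 + 1 = 2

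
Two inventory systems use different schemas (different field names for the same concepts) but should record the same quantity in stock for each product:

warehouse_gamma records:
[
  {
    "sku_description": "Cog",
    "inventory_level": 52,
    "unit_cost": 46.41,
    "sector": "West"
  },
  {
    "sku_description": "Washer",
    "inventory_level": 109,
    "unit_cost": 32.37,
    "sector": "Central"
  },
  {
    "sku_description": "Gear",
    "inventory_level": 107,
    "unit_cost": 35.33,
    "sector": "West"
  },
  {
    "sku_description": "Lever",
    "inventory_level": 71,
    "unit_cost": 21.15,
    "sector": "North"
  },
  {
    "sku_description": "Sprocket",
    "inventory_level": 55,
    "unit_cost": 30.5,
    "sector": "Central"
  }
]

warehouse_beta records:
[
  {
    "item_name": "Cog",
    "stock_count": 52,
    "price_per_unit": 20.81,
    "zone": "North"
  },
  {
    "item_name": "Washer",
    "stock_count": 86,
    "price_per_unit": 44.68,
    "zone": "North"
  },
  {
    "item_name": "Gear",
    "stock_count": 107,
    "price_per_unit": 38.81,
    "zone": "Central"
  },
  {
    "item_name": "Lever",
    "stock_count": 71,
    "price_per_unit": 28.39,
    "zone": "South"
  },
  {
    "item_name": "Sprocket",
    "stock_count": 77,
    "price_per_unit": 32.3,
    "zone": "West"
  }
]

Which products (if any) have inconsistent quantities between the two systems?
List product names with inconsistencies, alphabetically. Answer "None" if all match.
Sprocket, Washer

Schema mappings:
- "sku_description" (warehouse_gamma) = "item_name" (warehouse_beta) = product name
- "inventory_level" (warehouse_gamma) = "stock_count" (warehouse_beta) = quantity

Comparison:
  Cog: 52 vs 52 - MATCH
  Washer: 109 vs 86 - MISMATCH
  Gear: 107 vs 107 - MATCH
  Lever: 71 vs 71 - MATCH
  Sprocket: 55 vs 77 - MISMATCH

Products with inconsistencies: Sprocket, Washer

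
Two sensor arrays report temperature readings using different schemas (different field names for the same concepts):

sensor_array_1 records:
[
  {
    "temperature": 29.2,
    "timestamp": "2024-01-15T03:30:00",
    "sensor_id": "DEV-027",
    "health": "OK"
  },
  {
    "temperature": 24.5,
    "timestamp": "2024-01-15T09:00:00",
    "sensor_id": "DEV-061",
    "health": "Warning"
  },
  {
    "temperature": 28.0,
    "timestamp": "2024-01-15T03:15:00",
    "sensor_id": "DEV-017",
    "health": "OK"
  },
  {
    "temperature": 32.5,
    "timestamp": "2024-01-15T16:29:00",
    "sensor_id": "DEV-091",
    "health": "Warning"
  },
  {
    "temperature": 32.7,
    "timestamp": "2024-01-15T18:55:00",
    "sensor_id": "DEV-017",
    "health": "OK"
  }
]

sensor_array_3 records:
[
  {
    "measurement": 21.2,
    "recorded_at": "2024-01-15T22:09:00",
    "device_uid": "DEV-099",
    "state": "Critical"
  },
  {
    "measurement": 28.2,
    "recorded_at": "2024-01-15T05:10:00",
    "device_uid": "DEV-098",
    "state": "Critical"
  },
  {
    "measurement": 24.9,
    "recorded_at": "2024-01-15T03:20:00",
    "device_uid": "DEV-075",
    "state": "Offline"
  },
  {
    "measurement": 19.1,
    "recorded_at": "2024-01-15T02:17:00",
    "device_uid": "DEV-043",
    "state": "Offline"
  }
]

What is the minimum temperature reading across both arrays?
19.1

Schema mapping: "temperature" (sensor_array_1) = "measurement" (sensor_array_3) = temperature reading

Minimum in sensor_array_1: 24.5
Minimum in sensor_array_3: 19.1

Overall minimum: min(24.5, 19.1) = 19.1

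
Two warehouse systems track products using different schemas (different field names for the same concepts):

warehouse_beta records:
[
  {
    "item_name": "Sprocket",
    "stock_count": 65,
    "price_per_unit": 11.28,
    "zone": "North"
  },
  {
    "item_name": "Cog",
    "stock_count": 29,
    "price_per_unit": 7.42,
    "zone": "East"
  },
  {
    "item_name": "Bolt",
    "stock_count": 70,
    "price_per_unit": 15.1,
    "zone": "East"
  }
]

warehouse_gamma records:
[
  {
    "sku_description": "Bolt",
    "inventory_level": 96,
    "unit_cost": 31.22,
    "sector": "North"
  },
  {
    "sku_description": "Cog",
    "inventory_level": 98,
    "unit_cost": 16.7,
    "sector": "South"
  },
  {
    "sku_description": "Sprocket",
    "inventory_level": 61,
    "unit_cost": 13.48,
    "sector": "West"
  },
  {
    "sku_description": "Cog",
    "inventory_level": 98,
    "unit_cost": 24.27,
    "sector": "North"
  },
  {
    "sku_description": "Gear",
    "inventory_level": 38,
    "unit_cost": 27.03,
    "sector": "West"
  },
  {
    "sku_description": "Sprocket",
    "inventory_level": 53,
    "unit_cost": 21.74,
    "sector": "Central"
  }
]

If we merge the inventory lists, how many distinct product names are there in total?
4

Schema mapping: "item_name" (warehouse_beta) = "sku_description" (warehouse_gamma) = product name

Products in warehouse_beta: ['Bolt', 'Cog', 'Sprocket']
Products in warehouse_gamma: ['Bolt', 'Cog', 'Gear', 'Sprocket']

Union (unique products): ['Bolt', 'Cog', 'Gear', 'Sprocket']
Count: 4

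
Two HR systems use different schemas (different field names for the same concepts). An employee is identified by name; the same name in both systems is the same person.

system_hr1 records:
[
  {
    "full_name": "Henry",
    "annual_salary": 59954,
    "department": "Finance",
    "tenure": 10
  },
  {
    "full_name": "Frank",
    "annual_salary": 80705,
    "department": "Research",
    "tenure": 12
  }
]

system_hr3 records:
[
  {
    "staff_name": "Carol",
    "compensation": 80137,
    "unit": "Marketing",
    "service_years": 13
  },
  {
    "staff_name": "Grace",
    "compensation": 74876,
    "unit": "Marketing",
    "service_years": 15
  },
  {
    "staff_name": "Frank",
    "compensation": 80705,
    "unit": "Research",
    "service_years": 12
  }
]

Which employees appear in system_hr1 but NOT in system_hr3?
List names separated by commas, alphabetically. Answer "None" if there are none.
Henry

Schema mapping: "full_name" (system_hr1) = "staff_name" (system_hr3) = employee name

Names in system_hr1: ['Frank', 'Henry']
Names in system_hr3: ['Carol', 'Frank', 'Grace']

In system_hr1 but not system_hr3: ['Henry']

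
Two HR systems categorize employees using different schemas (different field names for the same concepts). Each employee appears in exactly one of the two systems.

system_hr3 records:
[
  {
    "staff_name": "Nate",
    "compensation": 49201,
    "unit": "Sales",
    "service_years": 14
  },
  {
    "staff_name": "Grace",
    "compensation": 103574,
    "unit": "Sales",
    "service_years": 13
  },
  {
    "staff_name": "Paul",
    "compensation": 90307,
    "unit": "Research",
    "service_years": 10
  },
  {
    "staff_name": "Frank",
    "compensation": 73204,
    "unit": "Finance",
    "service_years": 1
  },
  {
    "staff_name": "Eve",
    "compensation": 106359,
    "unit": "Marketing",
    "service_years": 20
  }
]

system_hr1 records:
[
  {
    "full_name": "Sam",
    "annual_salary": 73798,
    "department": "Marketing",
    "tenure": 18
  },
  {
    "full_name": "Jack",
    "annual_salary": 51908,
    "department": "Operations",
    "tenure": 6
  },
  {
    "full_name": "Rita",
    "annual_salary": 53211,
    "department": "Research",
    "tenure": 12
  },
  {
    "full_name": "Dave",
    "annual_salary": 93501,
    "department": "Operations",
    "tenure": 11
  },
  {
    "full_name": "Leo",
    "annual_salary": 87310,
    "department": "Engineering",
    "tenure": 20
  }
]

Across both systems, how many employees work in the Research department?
2

Schema mapping: "unit" (system_hr3) = "department" (system_hr1) = department

Research employees in system_hr3: 1
Research employees in system_hr1: 1

Total in Research: 1 + 1 = 2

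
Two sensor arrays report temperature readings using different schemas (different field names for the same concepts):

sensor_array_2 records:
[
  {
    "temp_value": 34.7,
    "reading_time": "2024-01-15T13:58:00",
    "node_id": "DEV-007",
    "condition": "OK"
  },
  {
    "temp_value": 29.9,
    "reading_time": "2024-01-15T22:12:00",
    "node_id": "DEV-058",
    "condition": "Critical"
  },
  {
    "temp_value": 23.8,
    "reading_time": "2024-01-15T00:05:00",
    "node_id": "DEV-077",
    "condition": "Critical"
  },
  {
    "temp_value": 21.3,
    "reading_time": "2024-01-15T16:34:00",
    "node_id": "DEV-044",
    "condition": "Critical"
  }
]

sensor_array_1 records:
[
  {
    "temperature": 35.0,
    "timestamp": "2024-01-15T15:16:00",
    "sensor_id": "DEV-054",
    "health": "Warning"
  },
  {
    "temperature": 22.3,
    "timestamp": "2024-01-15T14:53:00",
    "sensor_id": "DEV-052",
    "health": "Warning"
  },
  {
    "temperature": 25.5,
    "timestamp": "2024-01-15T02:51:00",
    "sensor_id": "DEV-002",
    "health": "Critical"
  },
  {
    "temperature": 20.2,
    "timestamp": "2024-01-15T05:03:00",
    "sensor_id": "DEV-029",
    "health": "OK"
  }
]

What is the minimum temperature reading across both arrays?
20.2

Schema mapping: "temp_value" (sensor_array_2) = "temperature" (sensor_array_1) = temperature reading

Minimum in sensor_array_2: 21.3
Minimum in sensor_array_1: 20.2

Overall minimum: min(21.3, 20.2) = 20.2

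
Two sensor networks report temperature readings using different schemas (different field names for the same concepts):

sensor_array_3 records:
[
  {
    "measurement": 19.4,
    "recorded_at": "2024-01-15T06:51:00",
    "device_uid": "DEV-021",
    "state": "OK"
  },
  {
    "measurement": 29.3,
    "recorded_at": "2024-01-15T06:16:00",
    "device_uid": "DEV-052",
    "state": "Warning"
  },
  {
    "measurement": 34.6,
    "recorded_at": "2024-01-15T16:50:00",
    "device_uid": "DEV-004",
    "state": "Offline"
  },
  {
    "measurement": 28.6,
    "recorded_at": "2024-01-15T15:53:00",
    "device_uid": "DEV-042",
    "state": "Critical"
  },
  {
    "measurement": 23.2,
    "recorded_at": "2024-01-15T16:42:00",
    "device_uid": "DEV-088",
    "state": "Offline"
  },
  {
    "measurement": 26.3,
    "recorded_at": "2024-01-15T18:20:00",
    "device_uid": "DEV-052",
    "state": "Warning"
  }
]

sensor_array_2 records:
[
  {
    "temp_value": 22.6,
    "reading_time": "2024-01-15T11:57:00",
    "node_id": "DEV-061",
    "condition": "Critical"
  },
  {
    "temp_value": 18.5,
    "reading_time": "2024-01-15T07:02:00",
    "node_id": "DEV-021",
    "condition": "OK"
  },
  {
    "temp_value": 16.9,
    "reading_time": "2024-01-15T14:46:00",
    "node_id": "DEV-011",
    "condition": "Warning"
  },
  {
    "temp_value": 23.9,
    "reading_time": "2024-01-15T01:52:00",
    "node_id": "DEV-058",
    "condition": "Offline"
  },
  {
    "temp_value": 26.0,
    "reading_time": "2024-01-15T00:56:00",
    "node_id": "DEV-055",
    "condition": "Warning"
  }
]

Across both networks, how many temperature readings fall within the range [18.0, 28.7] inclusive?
8

Schema mapping: "measurement" (sensor_array_3) = "temp_value" (sensor_array_2) = temperature

Readings in [18.0, 28.7] from sensor_array_3: 4
Readings in [18.0, 28.7] from sensor_array_2: 4

Total count: 4 + 4 = 8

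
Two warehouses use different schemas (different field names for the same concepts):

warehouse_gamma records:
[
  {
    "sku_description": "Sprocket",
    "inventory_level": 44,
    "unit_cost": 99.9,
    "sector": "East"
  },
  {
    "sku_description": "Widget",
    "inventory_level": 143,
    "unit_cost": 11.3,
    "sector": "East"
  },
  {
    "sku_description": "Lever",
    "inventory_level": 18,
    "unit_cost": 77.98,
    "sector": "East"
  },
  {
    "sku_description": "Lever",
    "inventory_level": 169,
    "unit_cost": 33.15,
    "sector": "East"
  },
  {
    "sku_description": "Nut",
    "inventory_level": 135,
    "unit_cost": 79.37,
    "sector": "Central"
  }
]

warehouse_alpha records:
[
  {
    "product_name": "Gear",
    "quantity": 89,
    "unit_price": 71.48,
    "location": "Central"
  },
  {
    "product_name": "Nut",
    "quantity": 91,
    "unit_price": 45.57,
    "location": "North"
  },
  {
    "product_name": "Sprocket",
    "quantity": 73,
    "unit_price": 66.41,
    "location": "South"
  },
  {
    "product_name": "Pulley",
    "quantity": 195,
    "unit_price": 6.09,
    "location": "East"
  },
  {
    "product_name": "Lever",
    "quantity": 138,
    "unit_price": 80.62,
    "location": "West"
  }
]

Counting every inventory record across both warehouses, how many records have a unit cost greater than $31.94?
8

Schema mapping: "unit_cost" (warehouse_gamma) = "unit_price" (warehouse_alpha) = unit cost

Records > $31.94 in warehouse_gamma: 4
Records > $31.94 in warehouse_alpha: 4

Total count: 4 + 4 = 8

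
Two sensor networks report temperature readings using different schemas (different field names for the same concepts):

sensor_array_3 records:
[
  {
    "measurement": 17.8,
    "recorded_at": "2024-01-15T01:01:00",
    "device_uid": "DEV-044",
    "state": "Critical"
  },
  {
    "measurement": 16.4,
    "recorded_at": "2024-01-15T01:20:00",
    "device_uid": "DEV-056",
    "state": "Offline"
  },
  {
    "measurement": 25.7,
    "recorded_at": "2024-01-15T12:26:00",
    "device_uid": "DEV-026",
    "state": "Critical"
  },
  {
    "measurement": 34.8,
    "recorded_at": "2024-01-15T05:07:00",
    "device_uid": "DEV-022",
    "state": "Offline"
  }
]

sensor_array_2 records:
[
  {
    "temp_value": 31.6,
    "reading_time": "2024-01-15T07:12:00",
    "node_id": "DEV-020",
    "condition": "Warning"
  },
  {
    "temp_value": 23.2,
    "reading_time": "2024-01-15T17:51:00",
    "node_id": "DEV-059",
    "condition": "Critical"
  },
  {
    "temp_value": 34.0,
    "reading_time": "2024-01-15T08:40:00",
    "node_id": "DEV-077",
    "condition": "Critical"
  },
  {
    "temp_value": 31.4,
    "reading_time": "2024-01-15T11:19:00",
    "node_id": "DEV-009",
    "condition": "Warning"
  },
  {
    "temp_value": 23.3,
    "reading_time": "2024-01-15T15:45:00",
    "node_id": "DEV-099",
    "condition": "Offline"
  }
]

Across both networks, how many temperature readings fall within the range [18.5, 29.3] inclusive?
3

Schema mapping: "measurement" (sensor_array_3) = "temp_value" (sensor_array_2) = temperature

Readings in [18.5, 29.3] from sensor_array_3: 1
Readings in [18.5, 29.3] from sensor_array_2: 2

Total count: 1 + 2 = 3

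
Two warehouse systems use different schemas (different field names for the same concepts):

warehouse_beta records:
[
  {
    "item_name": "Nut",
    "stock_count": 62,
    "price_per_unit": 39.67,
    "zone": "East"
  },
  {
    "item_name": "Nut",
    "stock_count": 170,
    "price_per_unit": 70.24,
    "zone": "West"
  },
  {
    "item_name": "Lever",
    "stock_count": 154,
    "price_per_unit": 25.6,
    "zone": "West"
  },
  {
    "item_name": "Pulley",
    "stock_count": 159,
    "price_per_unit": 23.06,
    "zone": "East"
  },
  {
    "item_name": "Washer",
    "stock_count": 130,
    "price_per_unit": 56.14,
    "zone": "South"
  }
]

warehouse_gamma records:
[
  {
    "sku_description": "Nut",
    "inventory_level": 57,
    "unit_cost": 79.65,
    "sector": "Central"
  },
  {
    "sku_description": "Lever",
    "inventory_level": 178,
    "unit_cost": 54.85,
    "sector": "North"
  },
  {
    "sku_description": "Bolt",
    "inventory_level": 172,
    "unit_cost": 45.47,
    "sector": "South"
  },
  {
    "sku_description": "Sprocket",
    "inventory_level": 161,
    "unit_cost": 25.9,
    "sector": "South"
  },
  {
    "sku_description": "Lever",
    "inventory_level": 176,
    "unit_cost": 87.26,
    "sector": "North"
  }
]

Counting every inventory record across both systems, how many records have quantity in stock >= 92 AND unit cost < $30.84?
3

Schema mappings:
- "stock_count" (warehouse_beta) = "inventory_level" (warehouse_gamma) = quantity
- "price_per_unit" (warehouse_beta) = "unit_cost" (warehouse_gamma) = unit cost

Records meeting both conditions in warehouse_beta: 2
Records meeting both conditions in warehouse_gamma: 1

Total: 2 + 1 = 3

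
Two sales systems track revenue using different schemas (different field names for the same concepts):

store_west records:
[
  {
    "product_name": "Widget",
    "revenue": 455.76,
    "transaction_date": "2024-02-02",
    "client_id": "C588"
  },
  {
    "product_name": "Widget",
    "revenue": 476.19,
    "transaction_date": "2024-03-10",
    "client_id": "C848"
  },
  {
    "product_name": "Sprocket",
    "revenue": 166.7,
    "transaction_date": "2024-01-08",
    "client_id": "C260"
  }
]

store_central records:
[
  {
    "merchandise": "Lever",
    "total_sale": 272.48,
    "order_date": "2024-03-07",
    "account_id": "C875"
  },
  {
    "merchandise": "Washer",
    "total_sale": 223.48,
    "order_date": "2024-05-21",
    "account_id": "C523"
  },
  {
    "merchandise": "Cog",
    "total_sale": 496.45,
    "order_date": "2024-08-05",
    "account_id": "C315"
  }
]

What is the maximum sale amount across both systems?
496.45

Reconcile: "revenue" (store_west) = "total_sale" (store_central) = sale amount

Maximum in store_west: 476.19
Maximum in store_central: 496.45

Overall maximum: max(476.19, 496.45) = 496.45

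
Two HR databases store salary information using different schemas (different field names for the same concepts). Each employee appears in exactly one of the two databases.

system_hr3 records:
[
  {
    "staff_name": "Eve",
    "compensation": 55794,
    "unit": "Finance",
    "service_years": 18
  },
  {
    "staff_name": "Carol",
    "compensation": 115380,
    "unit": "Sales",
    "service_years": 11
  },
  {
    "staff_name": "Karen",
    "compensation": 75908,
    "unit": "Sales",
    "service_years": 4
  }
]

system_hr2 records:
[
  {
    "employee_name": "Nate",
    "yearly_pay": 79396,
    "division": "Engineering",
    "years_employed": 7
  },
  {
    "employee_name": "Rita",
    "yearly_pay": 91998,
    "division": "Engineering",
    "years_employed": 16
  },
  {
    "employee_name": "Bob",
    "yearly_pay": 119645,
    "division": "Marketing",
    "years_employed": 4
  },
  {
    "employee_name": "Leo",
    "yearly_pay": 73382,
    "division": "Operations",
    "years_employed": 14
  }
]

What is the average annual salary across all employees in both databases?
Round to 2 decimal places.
87357.57

Schema mapping: "compensation" (system_hr3) = "yearly_pay" (system_hr2) = annual salary

All salaries: [55794, 115380, 75908, 79396, 91998, 119645, 73382]
Sum: 611503
Count: 7
Average: 611503 / 7 = 87357.57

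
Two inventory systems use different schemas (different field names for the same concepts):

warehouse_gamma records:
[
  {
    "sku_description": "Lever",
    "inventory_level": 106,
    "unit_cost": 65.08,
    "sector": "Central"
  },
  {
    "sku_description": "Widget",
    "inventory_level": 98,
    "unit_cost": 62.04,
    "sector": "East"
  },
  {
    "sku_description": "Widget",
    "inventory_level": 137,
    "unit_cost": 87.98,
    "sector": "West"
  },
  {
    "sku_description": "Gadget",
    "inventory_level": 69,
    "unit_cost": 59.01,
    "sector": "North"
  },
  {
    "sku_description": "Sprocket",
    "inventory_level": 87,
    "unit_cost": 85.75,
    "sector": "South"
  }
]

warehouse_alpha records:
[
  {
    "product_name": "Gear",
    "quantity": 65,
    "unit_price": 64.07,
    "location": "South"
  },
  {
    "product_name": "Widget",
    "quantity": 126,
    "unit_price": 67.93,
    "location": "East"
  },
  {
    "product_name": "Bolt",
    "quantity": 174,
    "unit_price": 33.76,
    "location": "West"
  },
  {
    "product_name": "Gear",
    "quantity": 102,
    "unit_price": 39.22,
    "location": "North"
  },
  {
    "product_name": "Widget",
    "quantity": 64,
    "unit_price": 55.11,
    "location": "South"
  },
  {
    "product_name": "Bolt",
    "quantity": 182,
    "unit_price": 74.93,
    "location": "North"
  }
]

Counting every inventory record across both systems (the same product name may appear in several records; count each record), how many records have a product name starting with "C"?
0

Schema mapping: "sku_description" (warehouse_gamma) = "product_name" (warehouse_alpha) = product name

Records with product name starting with "C" in warehouse_gamma: 0
Records with product name starting with "C" in warehouse_alpha: 0

Total: 0 + 0 = 0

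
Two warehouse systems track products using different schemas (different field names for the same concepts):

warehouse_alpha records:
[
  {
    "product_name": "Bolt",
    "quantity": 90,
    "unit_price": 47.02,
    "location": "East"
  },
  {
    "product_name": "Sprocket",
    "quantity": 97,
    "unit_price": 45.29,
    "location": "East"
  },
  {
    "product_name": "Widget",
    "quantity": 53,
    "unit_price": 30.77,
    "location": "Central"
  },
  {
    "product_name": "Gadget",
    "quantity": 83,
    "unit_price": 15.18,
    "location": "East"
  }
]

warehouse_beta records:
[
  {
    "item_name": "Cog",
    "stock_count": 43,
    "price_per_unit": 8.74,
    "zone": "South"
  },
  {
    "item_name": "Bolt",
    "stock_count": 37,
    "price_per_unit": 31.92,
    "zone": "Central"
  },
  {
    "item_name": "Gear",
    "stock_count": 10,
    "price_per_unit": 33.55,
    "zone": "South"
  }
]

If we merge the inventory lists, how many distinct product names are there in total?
6

Schema mapping: "product_name" (warehouse_alpha) = "item_name" (warehouse_beta) = product name

Products in warehouse_alpha: ['Bolt', 'Gadget', 'Sprocket', 'Widget']
Products in warehouse_beta: ['Bolt', 'Cog', 'Gear']

Union (unique products): ['Bolt', 'Cog', 'Gadget', 'Gear', 'Sprocket', 'Widget']
Count: 6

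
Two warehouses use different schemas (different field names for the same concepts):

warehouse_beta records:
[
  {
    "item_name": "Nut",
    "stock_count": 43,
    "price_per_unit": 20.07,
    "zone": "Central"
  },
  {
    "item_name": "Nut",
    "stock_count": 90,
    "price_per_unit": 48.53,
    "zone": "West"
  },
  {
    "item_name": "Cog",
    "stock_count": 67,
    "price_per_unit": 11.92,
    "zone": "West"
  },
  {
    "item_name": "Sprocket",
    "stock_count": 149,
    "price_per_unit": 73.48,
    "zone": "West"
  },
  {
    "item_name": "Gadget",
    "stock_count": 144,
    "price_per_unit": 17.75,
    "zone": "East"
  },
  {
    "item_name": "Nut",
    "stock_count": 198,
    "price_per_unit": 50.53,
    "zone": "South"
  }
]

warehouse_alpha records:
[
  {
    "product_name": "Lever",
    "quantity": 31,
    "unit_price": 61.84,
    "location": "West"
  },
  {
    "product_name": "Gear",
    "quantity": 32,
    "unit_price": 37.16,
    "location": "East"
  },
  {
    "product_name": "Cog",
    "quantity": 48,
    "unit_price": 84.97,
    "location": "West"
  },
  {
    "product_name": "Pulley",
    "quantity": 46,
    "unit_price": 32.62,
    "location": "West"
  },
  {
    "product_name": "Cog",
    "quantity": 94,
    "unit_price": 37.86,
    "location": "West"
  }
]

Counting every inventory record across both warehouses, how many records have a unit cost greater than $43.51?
5

Schema mapping: "price_per_unit" (warehouse_beta) = "unit_price" (warehouse_alpha) = unit cost

Records > $43.51 in warehouse_beta: 3
Records > $43.51 in warehouse_alpha: 2

Total count: 3 + 2 = 5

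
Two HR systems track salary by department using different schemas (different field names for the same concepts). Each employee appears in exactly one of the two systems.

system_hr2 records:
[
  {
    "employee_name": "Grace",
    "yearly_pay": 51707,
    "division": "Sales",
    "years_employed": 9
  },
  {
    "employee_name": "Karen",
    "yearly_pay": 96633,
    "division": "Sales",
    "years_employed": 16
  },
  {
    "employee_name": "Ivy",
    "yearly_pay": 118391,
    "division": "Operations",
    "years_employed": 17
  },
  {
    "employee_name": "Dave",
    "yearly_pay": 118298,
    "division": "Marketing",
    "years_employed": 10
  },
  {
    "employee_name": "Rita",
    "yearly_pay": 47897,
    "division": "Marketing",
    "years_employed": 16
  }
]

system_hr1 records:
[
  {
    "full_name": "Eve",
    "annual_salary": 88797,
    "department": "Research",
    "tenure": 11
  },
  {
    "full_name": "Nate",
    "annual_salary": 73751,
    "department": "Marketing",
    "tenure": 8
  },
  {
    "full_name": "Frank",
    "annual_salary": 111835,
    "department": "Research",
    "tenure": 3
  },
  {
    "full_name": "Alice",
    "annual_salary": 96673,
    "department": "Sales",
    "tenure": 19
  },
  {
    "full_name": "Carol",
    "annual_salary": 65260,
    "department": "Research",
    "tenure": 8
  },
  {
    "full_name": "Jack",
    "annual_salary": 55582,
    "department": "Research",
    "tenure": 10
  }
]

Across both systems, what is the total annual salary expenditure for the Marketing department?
239946

Schema mappings:
- "division" (system_hr2) = "department" (system_hr1) = department
- "yearly_pay" (system_hr2) = "annual_salary" (system_hr1) = salary

Marketing salaries from system_hr2: 166195
Marketing salaries from system_hr1: 73751

Total: 166195 + 73751 = 239946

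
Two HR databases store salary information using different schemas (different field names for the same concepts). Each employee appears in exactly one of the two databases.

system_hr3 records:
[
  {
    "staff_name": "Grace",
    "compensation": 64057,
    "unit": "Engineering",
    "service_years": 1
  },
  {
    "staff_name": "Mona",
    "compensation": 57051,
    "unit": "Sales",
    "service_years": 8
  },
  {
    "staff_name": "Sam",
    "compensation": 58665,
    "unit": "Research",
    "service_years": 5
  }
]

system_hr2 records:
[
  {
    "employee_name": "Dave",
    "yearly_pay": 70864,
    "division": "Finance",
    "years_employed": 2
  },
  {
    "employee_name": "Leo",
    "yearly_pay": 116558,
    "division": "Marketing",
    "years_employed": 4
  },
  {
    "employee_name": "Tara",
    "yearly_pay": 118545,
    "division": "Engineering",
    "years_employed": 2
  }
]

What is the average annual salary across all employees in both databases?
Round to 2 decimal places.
80956.67

Schema mapping: "compensation" (system_hr3) = "yearly_pay" (system_hr2) = annual salary

All salaries: [64057, 57051, 58665, 70864, 116558, 118545]
Sum: 485740
Count: 6
Average: 485740 / 6 = 80956.67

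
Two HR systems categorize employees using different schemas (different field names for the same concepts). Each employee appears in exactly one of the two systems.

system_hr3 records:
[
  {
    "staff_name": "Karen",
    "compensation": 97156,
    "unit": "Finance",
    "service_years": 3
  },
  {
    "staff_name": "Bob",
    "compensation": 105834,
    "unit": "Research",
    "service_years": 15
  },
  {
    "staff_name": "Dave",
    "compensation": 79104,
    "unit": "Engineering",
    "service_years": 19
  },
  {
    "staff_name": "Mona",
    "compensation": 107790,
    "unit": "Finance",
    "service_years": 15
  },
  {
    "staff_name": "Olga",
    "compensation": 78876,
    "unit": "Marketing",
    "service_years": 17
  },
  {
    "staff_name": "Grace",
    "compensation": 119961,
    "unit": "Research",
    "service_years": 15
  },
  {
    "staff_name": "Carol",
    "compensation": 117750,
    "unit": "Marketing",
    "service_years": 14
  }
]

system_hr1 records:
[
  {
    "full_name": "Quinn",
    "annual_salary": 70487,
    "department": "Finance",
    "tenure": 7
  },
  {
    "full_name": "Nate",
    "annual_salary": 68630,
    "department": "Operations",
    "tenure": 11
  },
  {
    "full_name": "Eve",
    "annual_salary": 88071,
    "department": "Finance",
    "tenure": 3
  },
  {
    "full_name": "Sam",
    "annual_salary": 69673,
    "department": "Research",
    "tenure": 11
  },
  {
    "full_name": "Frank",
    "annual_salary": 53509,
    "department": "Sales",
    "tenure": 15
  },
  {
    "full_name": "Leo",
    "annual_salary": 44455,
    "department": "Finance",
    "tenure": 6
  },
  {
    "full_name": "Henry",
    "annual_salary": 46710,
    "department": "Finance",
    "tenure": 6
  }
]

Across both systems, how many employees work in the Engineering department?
1

Schema mapping: "unit" (system_hr3) = "department" (system_hr1) = department

Engineering employees in system_hr3: 1
Engineering employees in system_hr1: 0

Total in Engineering: 1 + 0 = 1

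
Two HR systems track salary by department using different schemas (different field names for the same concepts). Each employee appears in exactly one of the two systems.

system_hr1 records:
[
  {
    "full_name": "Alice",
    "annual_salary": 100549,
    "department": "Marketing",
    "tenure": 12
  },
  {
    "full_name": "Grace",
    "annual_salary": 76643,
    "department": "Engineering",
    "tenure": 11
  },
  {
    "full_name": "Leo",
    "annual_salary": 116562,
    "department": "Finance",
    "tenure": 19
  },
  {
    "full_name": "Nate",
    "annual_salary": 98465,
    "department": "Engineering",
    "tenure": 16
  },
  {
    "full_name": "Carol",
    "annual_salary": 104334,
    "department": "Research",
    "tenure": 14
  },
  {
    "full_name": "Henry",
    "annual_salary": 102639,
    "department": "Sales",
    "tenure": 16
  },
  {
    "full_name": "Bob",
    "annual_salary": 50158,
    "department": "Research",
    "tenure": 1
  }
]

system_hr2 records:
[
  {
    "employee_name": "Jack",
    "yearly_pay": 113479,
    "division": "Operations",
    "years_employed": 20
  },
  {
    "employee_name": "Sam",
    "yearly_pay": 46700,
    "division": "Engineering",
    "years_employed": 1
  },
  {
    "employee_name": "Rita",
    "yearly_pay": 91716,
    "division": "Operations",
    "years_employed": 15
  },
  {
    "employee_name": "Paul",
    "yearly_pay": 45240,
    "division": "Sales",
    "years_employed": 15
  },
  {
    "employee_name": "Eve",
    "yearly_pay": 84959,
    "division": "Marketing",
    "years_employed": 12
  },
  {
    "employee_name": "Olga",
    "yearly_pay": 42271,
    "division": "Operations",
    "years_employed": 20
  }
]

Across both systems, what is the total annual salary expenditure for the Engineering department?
221808

Schema mappings:
- "department" (system_hr1) = "division" (system_hr2) = department
- "annual_salary" (system_hr1) = "yearly_pay" (system_hr2) = salary

Engineering salaries from system_hr1: 175108
Engineering salaries from system_hr2: 46700

Total: 175108 + 46700 = 221808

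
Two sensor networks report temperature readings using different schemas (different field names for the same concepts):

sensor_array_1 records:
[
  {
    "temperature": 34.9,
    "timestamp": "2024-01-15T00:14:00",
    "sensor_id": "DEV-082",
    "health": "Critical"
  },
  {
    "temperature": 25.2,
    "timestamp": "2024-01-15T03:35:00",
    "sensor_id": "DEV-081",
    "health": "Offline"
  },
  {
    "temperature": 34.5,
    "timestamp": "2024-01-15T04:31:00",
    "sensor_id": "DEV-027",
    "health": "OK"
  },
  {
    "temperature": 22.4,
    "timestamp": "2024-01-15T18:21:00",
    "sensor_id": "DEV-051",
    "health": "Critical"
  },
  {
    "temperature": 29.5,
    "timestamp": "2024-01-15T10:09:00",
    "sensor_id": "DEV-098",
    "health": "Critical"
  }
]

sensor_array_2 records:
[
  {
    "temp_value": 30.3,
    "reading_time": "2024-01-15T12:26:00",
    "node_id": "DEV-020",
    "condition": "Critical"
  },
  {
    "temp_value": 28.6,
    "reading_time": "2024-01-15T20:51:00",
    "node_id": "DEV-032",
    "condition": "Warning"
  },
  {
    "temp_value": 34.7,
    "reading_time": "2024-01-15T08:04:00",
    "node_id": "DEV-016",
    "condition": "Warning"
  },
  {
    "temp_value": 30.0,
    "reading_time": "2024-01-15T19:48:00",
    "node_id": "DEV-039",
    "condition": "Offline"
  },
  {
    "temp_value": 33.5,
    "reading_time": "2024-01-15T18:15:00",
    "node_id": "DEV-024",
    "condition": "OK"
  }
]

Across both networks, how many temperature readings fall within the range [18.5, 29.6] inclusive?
4

Schema mapping: "temperature" (sensor_array_1) = "temp_value" (sensor_array_2) = temperature

Readings in [18.5, 29.6] from sensor_array_1: 3
Readings in [18.5, 29.6] from sensor_array_2: 1

Total count: 3 + 1 = 4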